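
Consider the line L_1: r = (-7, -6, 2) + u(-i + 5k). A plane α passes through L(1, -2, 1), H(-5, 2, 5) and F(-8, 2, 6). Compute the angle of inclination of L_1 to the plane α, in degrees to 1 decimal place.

LH = (-6, 4, 4), LF = (-9, 4, 5); a normal to α is LH × LF = (4, -6, 12).
Using L: α has equation 4x - 6y + 12z = 28.
sin θ = |n·v| / (|n||v|) = |56| / (√196 · √26) = 0.78446.
θ ≈ 51.7°.

51.7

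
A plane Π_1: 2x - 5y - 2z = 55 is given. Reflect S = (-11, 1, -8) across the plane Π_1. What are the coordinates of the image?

(-3, -19, -16)

λ = (n·S − d)/|n|² = (-11 − 55)/33 = -2.
Reflection = S − 2λn = (-11, 1, -8) − (-4)·(2, -5, -2) = (-3, -19, -16).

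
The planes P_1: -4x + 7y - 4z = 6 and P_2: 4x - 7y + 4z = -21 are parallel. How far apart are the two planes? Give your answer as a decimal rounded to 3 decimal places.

1.667

Rescale P_2 by 1/(-1): -4x + 7y - 4z = 21. Then distance = |6 − 21| / √81 ≈ 1.667.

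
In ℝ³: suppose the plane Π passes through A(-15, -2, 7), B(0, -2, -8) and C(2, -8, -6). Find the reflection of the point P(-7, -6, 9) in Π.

(-13, -10, 3)

AB = (15, 0, -15), AC = (17, -6, -13); a normal to Π is AB × AC = (-90, -60, -90).
Using A: Π has equation -90x - 60y - 90z = 840.
λ = (n·P − d)/|n|² = (180 − 840)/19800 = -1/30.
Reflection = P − 2λn = (-7, -6, 9) − (-1/15)·(-90, -60, -90) = (-13, -10, 3).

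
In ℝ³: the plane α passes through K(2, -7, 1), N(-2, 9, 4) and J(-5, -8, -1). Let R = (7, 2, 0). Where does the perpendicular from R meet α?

KN = (-4, 16, 3), KJ = (-7, -1, -2); a normal to α is KN × KJ = (-29, -29, 116).
Using K: α has equation -29x - 29y + 116z = 261.
Foot = R − λn with λ = (n·R − d)/|n|² = (-261 − 261)/15138 = -1/29.
Foot = (7, 2, 0) − (-1/29)·(-29, -29, 116) = (6, 1, 4).

(6, 1, 4)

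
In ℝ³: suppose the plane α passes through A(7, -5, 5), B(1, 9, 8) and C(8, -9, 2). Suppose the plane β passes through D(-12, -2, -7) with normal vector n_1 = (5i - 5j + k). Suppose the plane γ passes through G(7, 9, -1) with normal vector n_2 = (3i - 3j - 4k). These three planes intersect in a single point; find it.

(-3, 7, -7)

AB = (-6, 14, 3), AC = (1, -4, -3); a normal to α is AB × AC = (-30, -15, 10).
Using A: α has equation -30x - 15y + 10z = -85.
β: n_1·r = n_1·D gives 5x - 5y + z = -57.
γ: n_2·r = n_2·G gives 3x - 3y - 4z = -2.
Solving the 3×3 linear system -30x - 15y + 10z = -85, 5x - 5y + z = -57, 3x - 3y - 4z = -2 (e.g. by elimination or Cramer's rule, determinant = -1035) gives (-3, 7, -7).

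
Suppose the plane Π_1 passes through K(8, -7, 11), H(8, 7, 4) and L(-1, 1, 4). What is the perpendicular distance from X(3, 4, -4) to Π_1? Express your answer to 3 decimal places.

6.714

KH = (0, 14, -7), KL = (-9, 8, -7); a normal to Π_1 is KH × KL = (-42, 63, 126).
Using K: Π_1 has equation -42x + 63y + 126z = 609.
n·X − d = (-42)·(3) + (63)·(4) + (126)·(-4) − 609 = -987; |n| = √21609.
Distance = |-987| / √21609 = 987/√21609 ≈ 6.714.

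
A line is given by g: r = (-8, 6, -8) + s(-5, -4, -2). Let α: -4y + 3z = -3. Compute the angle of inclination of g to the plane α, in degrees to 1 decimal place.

sin θ = |n·v| / (|n||v|) = |10| / (√25 · √45) = 0.29814.
θ ≈ 17.3°.

17.3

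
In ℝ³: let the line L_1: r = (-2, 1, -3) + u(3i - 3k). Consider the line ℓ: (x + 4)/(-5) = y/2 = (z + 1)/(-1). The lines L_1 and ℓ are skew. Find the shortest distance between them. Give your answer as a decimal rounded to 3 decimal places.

0.905

ℓ has direction (-5, 2, -1) through (-4, 0, -1).
Common perpendicular direction n = (3, 0, -3) × (-5, 2, -1) = (6, 18, 6).
With w = (-4, 0, -1) − (-2, 1, -3) = (-2, -1, 2), w · n = -18.
Distance = |w · n| / |n| = |-18| / √396 ≈ 0.905.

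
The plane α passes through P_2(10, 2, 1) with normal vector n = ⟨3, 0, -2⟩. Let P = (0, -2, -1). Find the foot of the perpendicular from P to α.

(6, -2, -5)

α: n·r = n·P_2 gives 3x - 2z = 28.
Foot = P − λn with λ = (n·P − d)/|n|² = (2 − 28)/13 = -2.
Foot = (0, -2, -1) − (-2)·(3, 0, -2) = (6, -2, -5).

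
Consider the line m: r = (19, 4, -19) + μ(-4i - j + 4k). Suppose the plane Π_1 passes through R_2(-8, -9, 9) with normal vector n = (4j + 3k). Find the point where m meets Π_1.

Π_1: n·r = n·R_2 gives 4y + 3z = -9.
Substitute r = (19, 4, -19) + t(-4, -1, 4) into the plane: -41 + 8t = -9, so t = 4.
Intersection: (19, 4, -19) + 4·(-4, -1, 4) = (3, 0, -3).

(3, 0, -3)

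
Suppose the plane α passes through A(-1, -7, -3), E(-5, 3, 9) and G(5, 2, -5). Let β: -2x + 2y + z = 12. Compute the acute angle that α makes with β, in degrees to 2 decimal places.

56.15

AE = (-4, 10, 12), AG = (6, 9, -2); a normal to α is AE × AG = (-128, 64, -96).
Using A: α has equation -128x + 64y - 96z = -32.
cos θ = |n₁·n₂| / (|n₁||n₂|) = |288| / (√29696 · √9).
θ = arccos(0.55709) ≈ 56.15°.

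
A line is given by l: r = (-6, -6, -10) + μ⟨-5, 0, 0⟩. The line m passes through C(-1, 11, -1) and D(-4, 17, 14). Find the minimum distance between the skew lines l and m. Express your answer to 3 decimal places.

A direction vector for m is D − C = (-3, 6, 15).
Common perpendicular direction n = (-5, 0, 0) × (-3, 6, 15) = (0, 75, -30).
With w = (-1, 11, -1) − (-6, -6, -10) = (5, 17, 9), w · n = 1005.
Distance = |w · n| / |n| = |1005| / √6525 ≈ 12.442.

12.442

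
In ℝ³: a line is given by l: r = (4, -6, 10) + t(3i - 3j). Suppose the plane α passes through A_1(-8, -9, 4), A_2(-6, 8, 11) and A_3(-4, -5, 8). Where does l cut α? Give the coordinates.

(-5, 3, 10)

A_1A_2 = (2, 17, 7), A_1A_3 = (4, 4, 4); a normal to α is A_1A_2 × A_1A_3 = (40, 20, -60).
Using A_1: α has equation 40x + 20y - 60z = -740.
Substitute r = (4, -6, 10) + t(3, -3, 0) into the plane: -560 + 60t = -740, so t = -3.
Intersection: (4, -6, 10) + (-3)·(3, -3, 0) = (-5, 3, 10).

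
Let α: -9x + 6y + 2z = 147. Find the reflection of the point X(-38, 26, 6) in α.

λ = (n·X − d)/|n|² = (510 − 147)/121 = 3.
Reflection = X − 2λn = (-38, 26, 6) − 6·(-9, 6, 2) = (16, -10, -6).

(16, -10, -6)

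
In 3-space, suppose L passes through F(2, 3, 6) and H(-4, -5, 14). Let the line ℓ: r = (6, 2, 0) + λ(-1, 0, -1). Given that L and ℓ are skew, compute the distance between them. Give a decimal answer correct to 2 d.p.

A direction vector for L is H − F = (-6, -8, 8).
Common perpendicular direction n = (-6, -8, 8) × (-1, 0, -1) = (8, -14, -8).
With w = (6, 2, 0) − (2, 3, 6) = (4, -1, -6), w · n = 94.
Distance = |w · n| / |n| = |94| / √324 ≈ 5.22.

5.22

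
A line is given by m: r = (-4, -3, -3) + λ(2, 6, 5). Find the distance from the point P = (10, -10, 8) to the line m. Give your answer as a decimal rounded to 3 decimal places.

Taking (-4, -3, -3) on m with direction v = (2, 6, 5): w = P − (-4, -3, -3) = (14, -7, 11), and w × v = (-101, -48, 98).
Distance = |w × v| / |v| = √22109 / √65 ≈ 18.443.

18.443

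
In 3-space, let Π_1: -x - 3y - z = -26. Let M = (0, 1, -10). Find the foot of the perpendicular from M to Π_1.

(3, 10, -7)

Foot = M − λn with λ = (n·M − d)/|n|² = (7 − (-26))/11 = 3.
Foot = (0, 1, -10) − 3·(-1, -3, -1) = (3, 10, -7).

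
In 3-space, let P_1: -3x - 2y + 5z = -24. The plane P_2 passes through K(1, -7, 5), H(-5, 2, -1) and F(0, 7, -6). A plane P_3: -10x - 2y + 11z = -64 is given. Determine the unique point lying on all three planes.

KH = (-6, 9, -6), KF = (-1, 14, -11); a normal to P_2 is KH × KF = (-15, -60, -75).
Using K: P_2 has equation -15x - 60y - 75z = 30.
Solving the 3×3 linear system -3x - 2y + 5z = -24, -15x - 60y - 75z = 30, -10x - 2y + 11z = -64 (e.g. by elimination or Cramer's rule, determinant = -2250) gives (4, 1, -2).

(4, 1, -2)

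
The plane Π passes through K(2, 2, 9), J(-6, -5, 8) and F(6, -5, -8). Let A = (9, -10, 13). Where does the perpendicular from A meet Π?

KJ = (-8, -7, -1), KF = (4, -7, -17); a normal to Π is KJ × KF = (112, -140, 84).
Using K: Π has equation 112x - 140y + 84z = 700.
Foot = A − λn with λ = (n·A − d)/|n|² = (3500 − 700)/39200 = 1/14.
Foot = (9, -10, 13) − (1/14)·(112, -140, 84) = (1, 0, 7).

(1, 0, 7)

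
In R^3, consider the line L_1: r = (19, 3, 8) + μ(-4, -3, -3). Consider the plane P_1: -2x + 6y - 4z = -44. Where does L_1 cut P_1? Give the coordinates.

Substitute r = (19, 3, 8) + t(-4, -3, -3) into the plane: -52 + 2t = -44, so t = 4.
Intersection: (19, 3, 8) + 4·(-4, -3, -3) = (3, -9, -4).

(3, -9, -4)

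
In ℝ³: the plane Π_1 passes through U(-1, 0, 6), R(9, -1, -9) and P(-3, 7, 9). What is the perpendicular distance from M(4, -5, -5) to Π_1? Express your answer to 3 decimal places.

UR = (10, -1, -15), UP = (-2, 7, 3); a normal to Π_1 is UR × UP = (102, 0, 68).
Using U: Π_1 has equation 102x + 68z = 306.
n·M − d = (102)·(4) + (0)·(-5) + (68)·(-5) − 306 = -238; |n| = √15028.
Distance = |-238| / √15028 = 238/√15028 ≈ 1.941.

1.941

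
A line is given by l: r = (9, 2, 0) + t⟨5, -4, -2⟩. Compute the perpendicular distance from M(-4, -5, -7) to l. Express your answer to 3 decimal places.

Taking (9, 2, 0) on l with direction v = (5, -4, -2): w = M − (9, 2, 0) = (-13, -7, -7), and w × v = (-14, -61, 87).
Distance = |w × v| / |v| = √11486 / √45 ≈ 15.976.

15.976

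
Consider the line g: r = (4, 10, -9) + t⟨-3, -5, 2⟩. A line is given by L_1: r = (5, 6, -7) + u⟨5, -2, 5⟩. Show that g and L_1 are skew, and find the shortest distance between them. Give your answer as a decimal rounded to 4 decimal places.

Common perpendicular direction n = (-3, -5, 2) × (5, -2, 5) = (-21, 25, 31).
With w = (5, 6, -7) − (4, 10, -9) = (1, -4, 2), w · n = -59.
Since n ≠ 0 the lines are not parallel, and w · n = -59 ≠ 0 so they do not intersect; hence they are skew.
Distance = |w · n| / |n| = |-59| / √2027 ≈ 1.3105.

1.3105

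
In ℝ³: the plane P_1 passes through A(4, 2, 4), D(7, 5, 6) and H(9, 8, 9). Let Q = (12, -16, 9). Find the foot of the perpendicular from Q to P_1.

(3, -1, 0)

AD = (3, 3, 2), AH = (5, 6, 5); a normal to P_1 is AD × AH = (3, -5, 3).
Using A: P_1 has equation 3x - 5y + 3z = 14.
Foot = Q − λn with λ = (n·Q − d)/|n|² = (143 − 14)/43 = 3.
Foot = (12, -16, 9) − 3·(3, -5, 3) = (3, -1, 0).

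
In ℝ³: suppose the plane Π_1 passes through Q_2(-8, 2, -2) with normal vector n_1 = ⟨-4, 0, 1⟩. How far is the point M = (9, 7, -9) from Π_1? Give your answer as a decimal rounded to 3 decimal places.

Π_1: n_1·r = n_1·Q_2 gives -4x + z = 30.
n·M − d = (-4)·(9) + (0)·(7) + (1)·(-9) − 30 = -75; |n| = √17.
Distance = |-75| / √17 = 75/√17 ≈ 18.190.

18.190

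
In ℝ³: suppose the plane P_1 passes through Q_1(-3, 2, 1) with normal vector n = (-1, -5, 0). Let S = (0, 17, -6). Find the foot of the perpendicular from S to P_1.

P_1: n·r = n·Q_1 gives -x - 5y = -7.
Foot = S − λn with λ = (n·S − d)/|n|² = (-85 − (-7))/26 = -3.
Foot = (0, 17, -6) − (-3)·(-1, -5, 0) = (-3, 2, -6).

(-3, 2, -6)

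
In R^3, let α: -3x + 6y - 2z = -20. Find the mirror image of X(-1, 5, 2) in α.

λ = (n·X − d)/|n|² = (29 − (-20))/49 = 1.
Reflection = X − 2λn = (-1, 5, 2) − 2·(-3, 6, -2) = (5, -7, 6).

(5, -7, 6)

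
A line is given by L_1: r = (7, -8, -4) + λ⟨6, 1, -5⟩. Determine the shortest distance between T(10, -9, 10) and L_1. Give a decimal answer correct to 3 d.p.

Taking (7, -8, -4) on L_1 with direction v = (6, 1, -5): w = T − (7, -8, -4) = (3, -1, 14), and w × v = (-9, 99, 9).
Distance = |w × v| / |v| = √9963 / √62 ≈ 12.676.

12.676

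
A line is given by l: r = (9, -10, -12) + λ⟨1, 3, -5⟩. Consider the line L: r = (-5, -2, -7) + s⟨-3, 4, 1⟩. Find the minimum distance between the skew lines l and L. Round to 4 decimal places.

4.8495

Common perpendicular direction n = (1, 3, -5) × (-3, 4, 1) = (23, 14, 13).
With w = (-5, -2, -7) − (9, -10, -12) = (-14, 8, 5), w · n = -145.
Distance = |w · n| / |n| = |-145| / √894 ≈ 4.8495.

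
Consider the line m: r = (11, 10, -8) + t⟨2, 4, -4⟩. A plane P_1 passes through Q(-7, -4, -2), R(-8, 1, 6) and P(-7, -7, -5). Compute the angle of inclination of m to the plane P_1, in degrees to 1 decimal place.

5.8

QR = (-1, 5, 8), QP = (0, -3, -3); a normal to P_1 is QR × QP = (9, -3, 3).
Using Q: P_1 has equation 9x - 3y + 3z = -57.
sin θ = |n·v| / (|n||v|) = |-6| / (√99 · √36) = 0.10050.
θ ≈ 5.8°.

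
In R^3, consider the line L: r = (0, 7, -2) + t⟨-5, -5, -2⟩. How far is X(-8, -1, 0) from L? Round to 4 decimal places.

Taking (0, 7, -2) on L with direction v = (-5, -5, -2): w = X − (0, 7, -2) = (-8, -8, 2), and w × v = (26, -26, 0).
Distance = |w × v| / |v| = √1352 / √54 ≈ 5.0037.

5.0037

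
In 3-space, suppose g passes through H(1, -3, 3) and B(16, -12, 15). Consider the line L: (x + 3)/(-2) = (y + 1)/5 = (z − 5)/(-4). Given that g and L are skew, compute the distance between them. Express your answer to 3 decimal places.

3.941

A direction vector for g is B − H = (15, -9, 12).
L has direction (-2, 5, -4) through (-3, -1, 5).
Common perpendicular direction n = (15, -9, 12) × (-2, 5, -4) = (-24, 36, 57).
With w = (-3, -1, 5) − (1, -3, 3) = (-4, 2, 2), w · n = 282.
Distance = |w · n| / |n| = |282| / √5121 ≈ 3.941.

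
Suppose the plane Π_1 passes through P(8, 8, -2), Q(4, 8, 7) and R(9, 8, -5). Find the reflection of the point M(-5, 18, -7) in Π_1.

PQ = (-4, 0, 9), PR = (1, 0, -3); a normal to Π_1 is PQ × PR = (0, -3, 0).
Using P: Π_1 has equation -3y = -24.
λ = (n·M − d)/|n|² = (-54 − (-24))/9 = -10/3.
Reflection = M − 2λn = (-5, 18, -7) − (-20/3)·(0, -3, 0) = (-5, -2, -7).

(-5, -2, -7)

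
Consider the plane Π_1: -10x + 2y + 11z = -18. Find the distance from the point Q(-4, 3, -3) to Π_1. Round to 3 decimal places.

2.067

n·Q − d = (-10)·(-4) + (2)·(3) + (11)·(-3) − (-18) = 31; |n| = √225.
Distance = |31| / √225 = 31/√225 ≈ 2.067.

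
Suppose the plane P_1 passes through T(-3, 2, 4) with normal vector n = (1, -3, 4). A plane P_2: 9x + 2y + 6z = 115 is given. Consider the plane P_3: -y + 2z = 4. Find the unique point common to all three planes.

(7, 8, 6)

P_1: n·r = n·T gives x - 3y + 4z = 7.
Solving the 3×3 linear system x - 3y + 4z = 7, 9x + 2y + 6z = 115, -y + 2z = 4 (e.g. by elimination or Cramer's rule, determinant = 28) gives (7, 8, 6).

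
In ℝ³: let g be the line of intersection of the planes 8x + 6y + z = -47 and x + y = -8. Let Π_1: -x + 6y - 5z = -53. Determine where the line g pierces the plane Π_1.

(0, -8, 1)

Direction of g: (8, 6, 1) × (1, 1, 0) = (-1, 1, 2).
A point on g: solving the two plane equations with x = -6 gives (-6, -2, 13).
Substitute r = (-6, -2, 13) + t(-1, 1, 2) into the plane: -71 + (-3)t = -53, so t = -6.
Intersection: (-6, -2, 13) + (-6)·(-1, 1, 2) = (0, -8, 1).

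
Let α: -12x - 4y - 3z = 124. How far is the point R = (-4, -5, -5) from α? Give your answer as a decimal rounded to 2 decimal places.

n·R − d = (-12)·(-4) + (-4)·(-5) + (-3)·(-5) − 124 = -41; |n| = √169.
Distance = |-41| / √169 = 41/√169 ≈ 3.15.

3.15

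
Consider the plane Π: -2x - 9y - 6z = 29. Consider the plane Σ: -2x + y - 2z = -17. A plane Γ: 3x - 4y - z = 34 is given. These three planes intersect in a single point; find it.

Solving the 3×3 linear system -2x - 9y - 6z = 29, -2x + y - 2z = -17, 3x - 4y - z = 34 (e.g. by elimination or Cramer's rule, determinant = 60) gives (5, -5, 1).

(5, -5, 1)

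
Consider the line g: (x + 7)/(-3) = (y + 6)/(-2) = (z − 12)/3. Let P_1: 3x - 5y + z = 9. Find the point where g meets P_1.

(2, 0, 3)

g has direction (-3, -2, 3) through (-7, -6, 12).
Substitute r = (-7, -6, 12) + t(-3, -2, 3) into the plane: 21 + 4t = 9, so t = -3.
Intersection: (-7, -6, 12) + (-3)·(-3, -2, 3) = (2, 0, 3).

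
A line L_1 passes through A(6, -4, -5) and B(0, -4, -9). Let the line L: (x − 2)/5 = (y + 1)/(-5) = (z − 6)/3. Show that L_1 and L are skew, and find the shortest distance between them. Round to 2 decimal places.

A direction vector for L_1 is B − A = (-6, 0, -4).
L has direction (5, -5, 3) through (2, -1, 6).
Common perpendicular direction n = (-6, 0, -4) × (5, -5, 3) = (-20, -2, 30).
With w = (2, -1, 6) − (6, -4, -5) = (-4, 3, 11), w · n = 404.
Since n ≠ 0 the lines are not parallel, and w · n = 404 ≠ 0 so they do not intersect; hence they are skew.
Distance = |w · n| / |n| = |404| / √1304 ≈ 11.19.

11.19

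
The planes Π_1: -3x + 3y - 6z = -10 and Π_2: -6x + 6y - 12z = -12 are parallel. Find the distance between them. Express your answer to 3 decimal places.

Rescale Π_2 by 1/2: -3x + 3y - 6z = -6. Then distance = |-10 − (-6)| / √54 ≈ 0.544.

0.544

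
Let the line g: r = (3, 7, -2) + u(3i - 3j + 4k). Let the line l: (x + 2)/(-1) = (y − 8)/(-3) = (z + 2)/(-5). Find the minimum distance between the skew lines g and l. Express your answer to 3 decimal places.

l has direction (-1, -3, -5) through (-2, 8, -2).
Common perpendicular direction n = (3, -3, 4) × (-1, -3, -5) = (27, 11, -12).
With w = (-2, 8, -2) − (3, 7, -2) = (-5, 1, 0), w · n = -124.
Distance = |w · n| / |n| = |-124| / √994 ≈ 3.933.

3.933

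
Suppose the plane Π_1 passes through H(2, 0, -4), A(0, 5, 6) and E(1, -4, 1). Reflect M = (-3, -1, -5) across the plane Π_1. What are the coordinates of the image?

HA = (-2, 5, 10), HE = (-1, -4, 5); a normal to Π_1 is HA × HE = (65, 0, 13).
Using H: Π_1 has equation 65x + 13z = 78.
λ = (n·M − d)/|n|² = (-260 − 78)/4394 = -1/13.
Reflection = M − 2λn = (-3, -1, -5) − (-2/13)·(65, 0, 13) = (7, -1, -3).

(7, -1, -3)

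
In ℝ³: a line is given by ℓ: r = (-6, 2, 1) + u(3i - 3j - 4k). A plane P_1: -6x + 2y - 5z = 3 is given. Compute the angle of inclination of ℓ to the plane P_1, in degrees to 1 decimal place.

sin θ = |n·v| / (|n||v|) = |-4| / (√65 · √34) = 0.08509.
θ ≈ 4.9°.

4.9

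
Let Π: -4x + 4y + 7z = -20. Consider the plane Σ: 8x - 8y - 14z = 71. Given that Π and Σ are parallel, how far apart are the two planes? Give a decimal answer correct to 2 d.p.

Rescale Σ by 1/(-2): -4x + 4y + 7z = -71/2. Then distance = |-20 − (-71/2)| / √81 ≈ 1.72.

1.72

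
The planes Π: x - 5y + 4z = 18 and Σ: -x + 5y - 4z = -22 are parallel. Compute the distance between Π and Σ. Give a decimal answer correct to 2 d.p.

0.62

Rescale Σ by 1/(-1): x - 5y + 4z = 22. Then distance = |18 − 22| / √42 ≈ 0.62.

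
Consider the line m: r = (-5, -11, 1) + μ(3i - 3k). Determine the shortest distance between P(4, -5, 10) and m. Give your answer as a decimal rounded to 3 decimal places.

Taking (-5, -11, 1) on m with direction v = (3, 0, -3): w = P − (-5, -11, 1) = (9, 6, 9), and w × v = (-18, 54, -18).
Distance = |w × v| / |v| = √3564 / √18 ≈ 14.071.

14.071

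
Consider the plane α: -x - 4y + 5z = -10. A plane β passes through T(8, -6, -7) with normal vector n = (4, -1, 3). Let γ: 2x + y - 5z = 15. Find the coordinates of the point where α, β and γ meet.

(5, 0, -1)

β: n·r = n·T gives 4x - y + 3z = 17.
Solving the 3×3 linear system -x - 4y + 5z = -10, 4x - y + 3z = 17, 2x + y - 5z = 15 (e.g. by elimination or Cramer's rule, determinant = -76) gives (5, 0, -1).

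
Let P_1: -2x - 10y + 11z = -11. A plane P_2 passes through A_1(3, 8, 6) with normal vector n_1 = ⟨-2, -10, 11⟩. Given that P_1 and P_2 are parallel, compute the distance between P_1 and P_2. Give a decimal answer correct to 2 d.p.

0.60

P_2: n_1·r = n_1·A_1 gives -2x - 10y + 11z = -20.
Same normal n = (-2, -10, 11) with |n| = √225; distance = |-11 − (-20)| / |n| = 9/√225 ≈ 0.60.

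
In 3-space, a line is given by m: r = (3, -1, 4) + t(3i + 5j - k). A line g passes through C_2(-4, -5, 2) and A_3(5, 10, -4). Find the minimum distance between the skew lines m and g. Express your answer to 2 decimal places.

A direction vector for g is A_3 − C_2 = (9, 15, -6).
Common perpendicular direction n = (3, 5, -1) × (9, 15, -6) = (-15, 9, 0).
With w = (-4, -5, 2) − (3, -1, 4) = (-7, -4, -2), w · n = 69.
Distance = |w · n| / |n| = |69| / √306 ≈ 3.94.

3.94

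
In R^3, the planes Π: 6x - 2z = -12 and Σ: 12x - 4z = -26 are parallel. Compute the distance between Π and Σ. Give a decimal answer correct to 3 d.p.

Rescale Σ by 1/2: 6x - 2z = -13. Then distance = |-12 − (-13)| / √40 ≈ 0.158.

0.158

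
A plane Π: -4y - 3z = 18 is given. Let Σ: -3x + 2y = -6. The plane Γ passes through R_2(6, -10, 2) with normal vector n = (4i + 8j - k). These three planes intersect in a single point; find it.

(-2, -6, 2)

Γ: n·r = n·R_2 gives 4x + 8y - z = -58.
Solving the 3×3 linear system -4y - 3z = 18, -3x + 2y = -6, 4x + 8y - z = -58 (e.g. by elimination or Cramer's rule, determinant = 108) gives (-2, -6, 2).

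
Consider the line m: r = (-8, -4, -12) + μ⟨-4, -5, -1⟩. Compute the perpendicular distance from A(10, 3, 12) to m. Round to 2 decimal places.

Taking (-8, -4, -12) on m with direction v = (-4, -5, -1): w = A − (-8, -4, -12) = (18, 7, 24), and w × v = (113, -78, -62).
Distance = |w × v| / |v| = √22697 / √42 ≈ 23.25.

23.25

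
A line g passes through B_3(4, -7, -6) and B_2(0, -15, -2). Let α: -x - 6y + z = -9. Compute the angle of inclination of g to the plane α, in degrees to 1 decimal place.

A direction vector for g is B_2 − B_3 = (-4, -8, 4).
sin θ = |n·v| / (|n||v|) = |56| / (√38 · √96) = 0.92717.
θ ≈ 68.0°.

68.0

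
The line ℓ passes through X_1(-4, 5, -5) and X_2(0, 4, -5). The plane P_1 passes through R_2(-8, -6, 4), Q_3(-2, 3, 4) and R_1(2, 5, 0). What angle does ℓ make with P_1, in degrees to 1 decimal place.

A direction vector for ℓ is X_2 − X_1 = (4, -1, 0).
R_2Q_3 = (6, 9, 0), R_2R_1 = (10, 11, -4); a normal to P_1 is R_2Q_3 × R_2R_1 = (-36, 24, -24).
Using R_2: P_1 has equation -36x + 24y - 24z = 48.
sin θ = |n·v| / (|n||v|) = |-168| / (√2448 · √17) = 0.82353.
θ ≈ 55.4°.

55.4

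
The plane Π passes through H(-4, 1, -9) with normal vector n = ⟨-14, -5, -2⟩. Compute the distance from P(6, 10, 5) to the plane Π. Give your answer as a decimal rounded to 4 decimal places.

Π: n·r = n·H gives -14x - 5y - 2z = 69.
n·P − d = (-14)·(6) + (-5)·(10) + (-2)·(5) − 69 = -213; |n| = √225.
Distance = |-213| / √225 = 213/√225 ≈ 14.2000.

14.2000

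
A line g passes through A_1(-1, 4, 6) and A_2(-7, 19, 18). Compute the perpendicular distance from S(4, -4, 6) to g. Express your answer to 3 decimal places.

5.783

A direction vector for g is A_2 − A_1 = (-6, 15, 12).
Taking (-1, 4, 6) on g with direction v = (-6, 15, 12): w = S − (-1, 4, 6) = (5, -8, 0), and w × v = (-96, -60, 27).
Distance = |w × v| / |v| = √13545 / √405 ≈ 5.783.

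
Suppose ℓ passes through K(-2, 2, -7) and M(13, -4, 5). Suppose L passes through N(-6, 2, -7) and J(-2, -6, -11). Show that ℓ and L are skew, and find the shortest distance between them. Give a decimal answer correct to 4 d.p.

A direction vector for ℓ is M − K = (15, -6, 12).
A direction vector for L is J − N = (4, -8, -4).
Common perpendicular direction n = (15, -6, 12) × (4, -8, -4) = (120, 108, -96).
With w = (-6, 2, -7) − (-2, 2, -7) = (-4, 0, 0), w · n = -480.
Since n ≠ 0 the lines are not parallel, and w · n = -480 ≠ 0 so they do not intersect; hence they are skew.
Distance = |w · n| / |n| = |-480| / √35280 ≈ 2.5555.

2.5555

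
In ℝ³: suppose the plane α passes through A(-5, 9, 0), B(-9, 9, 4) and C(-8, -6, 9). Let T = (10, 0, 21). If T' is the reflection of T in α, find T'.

AB = (-4, 0, 4), AC = (-3, -15, 9); a normal to α is AB × AC = (60, 24, 60).
Using A: α has equation 60x + 24y + 60z = -84.
λ = (n·T − d)/|n|² = (1860 − (-84))/7776 = 1/4.
Reflection = T − 2λn = (10, 0, 21) − (1/2)·(60, 24, 60) = (-20, -12, -9).

(-20, -12, -9)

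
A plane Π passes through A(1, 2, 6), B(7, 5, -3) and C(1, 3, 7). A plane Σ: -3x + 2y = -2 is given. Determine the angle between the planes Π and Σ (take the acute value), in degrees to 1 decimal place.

AB = (6, 3, -9), AC = (0, 1, 1); a normal to Π is AB × AC = (12, -6, 6).
Using A: Π has equation 12x - 6y + 6z = 36.
cos θ = |n₁·n₂| / (|n₁||n₂|) = |-48| / (√216 · √13).
θ = arccos(0.90582) ≈ 25.1°.

25.1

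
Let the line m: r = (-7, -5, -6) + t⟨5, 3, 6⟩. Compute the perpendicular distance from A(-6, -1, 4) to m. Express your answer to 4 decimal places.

5.6833

Taking (-7, -5, -6) on m with direction v = (5, 3, 6): w = A − (-7, -5, -6) = (1, 4, 10), and w × v = (-6, 44, -17).
Distance = |w × v| / |v| = √2261 / √70 ≈ 5.6833.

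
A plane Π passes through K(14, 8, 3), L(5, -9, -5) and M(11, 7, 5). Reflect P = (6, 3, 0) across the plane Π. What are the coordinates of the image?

(10, -1, 4)

KL = (-9, -17, -8), KM = (-3, -1, 2); a normal to Π is KL × KM = (-42, 42, -42).
Using K: Π has equation -42x + 42y - 42z = -378.
λ = (n·P − d)/|n|² = (-126 − (-378))/5292 = 1/21.
Reflection = P − 2λn = (6, 3, 0) − (2/21)·(-42, 42, -42) = (10, -1, 4).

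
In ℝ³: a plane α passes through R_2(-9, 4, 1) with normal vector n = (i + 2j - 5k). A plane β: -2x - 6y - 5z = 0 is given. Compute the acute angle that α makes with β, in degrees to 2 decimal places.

α: n·r = n·R_2 gives x + 2y - 5z = -6.
cos θ = |n₁·n₂| / (|n₁||n₂|) = |11| / (√30 · √65).
θ = arccos(0.24910) ≈ 75.58°.

75.58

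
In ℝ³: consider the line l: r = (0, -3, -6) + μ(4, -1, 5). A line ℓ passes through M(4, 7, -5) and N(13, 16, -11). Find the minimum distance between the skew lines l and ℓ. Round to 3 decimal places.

A direction vector for ℓ is N − M = (9, 9, -6).
Common perpendicular direction n = (4, -1, 5) × (9, 9, -6) = (-39, 69, 45).
With w = (4, 7, -5) − (0, -3, -6) = (4, 10, 1), w · n = 579.
Distance = |w · n| / |n| = |579| / √8307 ≈ 6.353.

6.353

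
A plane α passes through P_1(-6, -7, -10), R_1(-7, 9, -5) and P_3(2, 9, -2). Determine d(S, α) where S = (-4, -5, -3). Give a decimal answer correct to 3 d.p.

P_1R_1 = (-1, 16, 5), P_1P_3 = (8, 16, 8); a normal to α is P_1R_1 × P_1P_3 = (48, 48, -144).
Using P_1: α has equation 48x + 48y - 144z = 816.
n·S − d = (48)·(-4) + (48)·(-5) + (-144)·(-3) − 816 = -816; |n| = √25344.
Distance = |-816| / √25344 = 816/√25344 ≈ 5.126.

5.126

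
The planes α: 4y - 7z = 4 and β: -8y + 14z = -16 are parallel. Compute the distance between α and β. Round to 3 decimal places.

0.496

Rescale β by 1/(-2): 4y - 7z = 8. Then distance = |4 − 8| / √65 ≈ 0.496.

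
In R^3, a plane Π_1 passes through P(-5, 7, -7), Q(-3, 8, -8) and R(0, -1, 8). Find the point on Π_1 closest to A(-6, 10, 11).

PQ = (2, 1, -1), PR = (5, -8, 15); a normal to Π_1 is PQ × PR = (7, -35, -21).
Using P: Π_1 has equation 7x - 35y - 21z = -133.
Foot = A − λn with λ = (n·A − d)/|n|² = (-623 − (-133))/1715 = -2/7.
Foot = (-6, 10, 11) − (-2/7)·(7, -35, -21) = (-4, 0, 5).

(-4, 0, 5)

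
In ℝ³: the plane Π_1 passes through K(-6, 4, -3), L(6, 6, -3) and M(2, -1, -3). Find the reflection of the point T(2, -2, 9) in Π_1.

(2, -2, -15)

KL = (12, 2, 0), KM = (8, -5, 0); a normal to Π_1 is KL × KM = (0, 0, -76).
Using K: Π_1 has equation -76z = 228.
λ = (n·T − d)/|n|² = (-684 − 228)/5776 = -3/19.
Reflection = T − 2λn = (2, -2, 9) − (-6/19)·(0, 0, -76) = (2, -2, -15).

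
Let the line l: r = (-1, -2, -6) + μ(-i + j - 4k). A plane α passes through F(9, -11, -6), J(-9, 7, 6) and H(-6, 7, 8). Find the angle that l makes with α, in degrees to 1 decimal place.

FJ = (-18, 18, 12), FH = (-15, 18, 14); a normal to α is FJ × FH = (36, 72, -54).
Using F: α has equation 36x + 72y - 54z = -144.
sin θ = |n·v| / (|n||v|) = |252| / (√9396 · √18) = 0.61276.
θ ≈ 37.8°.

37.8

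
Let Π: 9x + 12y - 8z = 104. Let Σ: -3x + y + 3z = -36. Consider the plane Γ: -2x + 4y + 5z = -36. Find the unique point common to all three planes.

(8, 0, -4)

Solving the 3×3 linear system 9x + 12y - 8z = 104, -3x + y + 3z = -36, -2x + 4y + 5z = -36 (e.g. by elimination or Cramer's rule, determinant = 125) gives (8, 0, -4).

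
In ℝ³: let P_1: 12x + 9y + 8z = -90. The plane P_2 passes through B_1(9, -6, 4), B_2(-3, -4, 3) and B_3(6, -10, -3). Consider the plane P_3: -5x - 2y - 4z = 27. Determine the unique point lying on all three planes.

(-3, -6, 0)

B_1B_2 = (-12, 2, -1), B_1B_3 = (-3, -4, -7); a normal to P_2 is B_1B_2 × B_1B_3 = (-18, -81, 54).
Using B_1: P_2 has equation -18x - 81y + 54z = 540.
Solving the 3×3 linear system 12x + 9y + 8z = -90, -18x - 81y + 54z = 540, -5x - 2y - 4z = 27 (e.g. by elimination or Cramer's rule, determinant = -846) gives (-3, -6, 0).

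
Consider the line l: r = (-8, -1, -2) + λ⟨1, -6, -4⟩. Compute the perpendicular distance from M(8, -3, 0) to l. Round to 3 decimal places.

Taking (-8, -1, -2) on l with direction v = (1, -6, -4): w = M − (-8, -1, -2) = (16, -2, 2), and w × v = (20, 66, -94).
Distance = |w × v| / |v| = √13592 / √53 ≈ 16.014.

16.014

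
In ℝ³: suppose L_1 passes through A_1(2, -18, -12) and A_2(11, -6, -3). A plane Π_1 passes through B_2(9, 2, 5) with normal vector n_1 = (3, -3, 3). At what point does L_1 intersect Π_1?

A direction vector for L_1 is A_2 − A_1 = (9, 12, 9).
Π_1: n_1·r = n_1·B_2 gives 3x - 3y + 3z = 36.
Substitute r = (2, -18, -12) + t(9, 12, 9) into the plane: 24 + 18t = 36, so t = 2/3.
Intersection: (2, -18, -12) + (2/3)·(9, 12, 9) = (8, -10, -6).

(8, -10, -6)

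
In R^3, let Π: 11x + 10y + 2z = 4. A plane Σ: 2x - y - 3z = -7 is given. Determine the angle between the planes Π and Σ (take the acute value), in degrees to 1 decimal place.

cos θ = |n₁·n₂| / (|n₁||n₂|) = |6| / (√225 · √14).
θ = arccos(0.10690) ≈ 83.9°.

83.9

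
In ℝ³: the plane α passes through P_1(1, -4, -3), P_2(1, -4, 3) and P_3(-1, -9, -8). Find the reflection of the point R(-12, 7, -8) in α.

(18, -5, -8)

P_1P_2 = (0, 0, 6), P_1P_3 = (-2, -5, -5); a normal to α is P_1P_2 × P_1P_3 = (30, -12, 0).
Using P_1: α has equation 30x - 12y = 78.
λ = (n·R − d)/|n|² = (-444 − 78)/1044 = -1/2.
Reflection = R − 2λn = (-12, 7, -8) − (-1)·(30, -12, 0) = (18, -5, -8).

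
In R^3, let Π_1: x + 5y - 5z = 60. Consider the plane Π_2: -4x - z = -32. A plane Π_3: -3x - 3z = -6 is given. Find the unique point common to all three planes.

Solving the 3×3 linear system x + 5y - 5z = 60, -4x - z = -32, -3x - 3z = -6 (e.g. by elimination or Cramer's rule, determinant = -45) gives (10, 2, -8).

(10, 2, -8)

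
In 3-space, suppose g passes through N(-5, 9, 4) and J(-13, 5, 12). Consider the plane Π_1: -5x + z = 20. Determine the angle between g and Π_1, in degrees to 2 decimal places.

51.67

A direction vector for g is J − N = (-8, -4, 8).
sin θ = |n·v| / (|n||v|) = |48| / (√26 · √144) = 0.78446.
θ ≈ 51.67°.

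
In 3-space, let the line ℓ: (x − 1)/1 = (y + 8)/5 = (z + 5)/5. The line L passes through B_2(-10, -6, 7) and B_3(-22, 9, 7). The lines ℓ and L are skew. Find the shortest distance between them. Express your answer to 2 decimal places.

ℓ has direction (1, 5, 5) through (1, -8, -5).
A direction vector for L is B_3 − B_2 = (-12, 15, 0).
Common perpendicular direction n = (1, 5, 5) × (-12, 15, 0) = (-75, -60, 75).
With w = (-10, -6, 7) − (1, -8, -5) = (-11, 2, 12), w · n = 1605.
Distance = |w · n| / |n| = |1605| / √14850 ≈ 13.17.

13.17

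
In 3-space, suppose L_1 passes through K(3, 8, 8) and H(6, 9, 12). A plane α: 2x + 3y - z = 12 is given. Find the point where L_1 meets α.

(-3, 6, 0)

A direction vector for L_1 is H − K = (3, 1, 4).
Substitute r = (3, 8, 8) + t(3, 1, 4) into the plane: 22 + 5t = 12, so t = -2.
Intersection: (3, 8, 8) + (-2)·(3, 1, 4) = (-3, 6, 0).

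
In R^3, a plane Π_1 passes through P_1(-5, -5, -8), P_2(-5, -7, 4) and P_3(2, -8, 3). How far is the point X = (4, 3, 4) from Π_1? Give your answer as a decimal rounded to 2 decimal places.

P_1P_2 = (0, -2, 12), P_1P_3 = (7, -3, 11); a normal to Π_1 is P_1P_2 × P_1P_3 = (14, 84, 14).
Using P_1: Π_1 has equation 14x + 84y + 14z = -602.
n·X − d = (14)·(4) + (84)·(3) + (14)·(4) − (-602) = 966; |n| = √7448.
Distance = |966| / √7448 = 966/√7448 ≈ 11.19.

11.19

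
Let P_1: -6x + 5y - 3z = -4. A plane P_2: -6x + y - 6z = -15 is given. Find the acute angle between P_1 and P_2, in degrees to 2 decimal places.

cos θ = |n₁·n₂| / (|n₁||n₂|) = |59| / (√70 · √73).
θ = arccos(0.82536) ≈ 34.38°.

34.38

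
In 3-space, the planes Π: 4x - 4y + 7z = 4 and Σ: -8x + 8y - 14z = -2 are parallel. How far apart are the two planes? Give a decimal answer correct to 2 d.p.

0.33

Rescale Σ by 1/(-2): 4x - 4y + 7z = 1. Then distance = |4 − 1| / √81 ≈ 0.33.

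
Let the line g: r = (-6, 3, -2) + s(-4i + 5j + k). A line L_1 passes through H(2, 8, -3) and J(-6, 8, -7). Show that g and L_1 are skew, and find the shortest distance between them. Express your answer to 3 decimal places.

6.305

A direction vector for L_1 is J − H = (-8, 0, -4).
Common perpendicular direction n = (-4, 5, 1) × (-8, 0, -4) = (-20, -24, 40).
With w = (2, 8, -3) − (-6, 3, -2) = (8, 5, -1), w · n = -320.
Since n ≠ 0 the lines are not parallel, and w · n = -320 ≠ 0 so they do not intersect; hence they are skew.
Distance = |w · n| / |n| = |-320| / √2576 ≈ 6.305.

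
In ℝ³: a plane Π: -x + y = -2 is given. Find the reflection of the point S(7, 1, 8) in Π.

λ = (n·S − d)/|n|² = (-6 − (-2))/2 = -2.
Reflection = S − 2λn = (7, 1, 8) − (-4)·(-1, 1, 0) = (3, 5, 8).

(3, 5, 8)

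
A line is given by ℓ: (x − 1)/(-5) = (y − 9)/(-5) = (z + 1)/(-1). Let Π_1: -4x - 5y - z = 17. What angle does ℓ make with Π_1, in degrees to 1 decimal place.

83.7

ℓ has direction (-5, -5, -1) through (1, 9, -1).
sin θ = |n·v| / (|n||v|) = |46| / (√42 · √51) = 0.99391.
θ ≈ 83.7°.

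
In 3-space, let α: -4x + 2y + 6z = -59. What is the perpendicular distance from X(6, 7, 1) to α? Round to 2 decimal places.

n·X − d = (-4)·(6) + (2)·(7) + (6)·(1) − (-59) = 55; |n| = √56.
Distance = |55| / √56 = 55/√56 ≈ 7.35.

7.35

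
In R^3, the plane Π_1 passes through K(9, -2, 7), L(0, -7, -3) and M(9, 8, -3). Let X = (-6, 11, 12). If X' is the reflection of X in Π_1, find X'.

(24, -7, -6)

KL = (-9, -5, -10), KM = (0, 10, -10); a normal to Π_1 is KL × KM = (150, -90, -90).
Using K: Π_1 has equation 150x - 90y - 90z = 900.
λ = (n·X − d)/|n|² = (-2970 − 900)/38700 = -1/10.
Reflection = X − 2λn = (-6, 11, 12) − (-1/5)·(150, -90, -90) = (24, -7, -6).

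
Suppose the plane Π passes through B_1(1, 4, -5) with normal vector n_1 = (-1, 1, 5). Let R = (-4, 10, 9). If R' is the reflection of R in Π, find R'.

(2, 4, -21)

Π: n_1·r = n_1·B_1 gives -x + y + 5z = -22.
λ = (n·R − d)/|n|² = (59 − (-22))/27 = 3.
Reflection = R − 2λn = (-4, 10, 9) − 6·(-1, 1, 5) = (2, 4, -21).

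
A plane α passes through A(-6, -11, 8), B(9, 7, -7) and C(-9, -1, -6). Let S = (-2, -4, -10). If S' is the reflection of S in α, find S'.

AB = (15, 18, -15), AC = (-3, 10, -14); a normal to α is AB × AC = (-102, 255, 204).
Using A: α has equation -102x + 255y + 204z = -561.
λ = (n·S − d)/|n|² = (-2856 − (-561))/117045 = -1/51.
Reflection = S − 2λn = (-2, -4, -10) − (-2/51)·(-102, 255, 204) = (-6, 6, -2).

(-6, 6, -2)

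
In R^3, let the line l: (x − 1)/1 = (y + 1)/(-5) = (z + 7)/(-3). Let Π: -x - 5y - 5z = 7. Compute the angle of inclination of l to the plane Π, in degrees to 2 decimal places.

l has direction (1, -5, -3) through (1, -1, -7).
sin θ = |n·v| / (|n||v|) = |39| / (√51 · √35) = 0.92309.
θ ≈ 67.38°.

67.38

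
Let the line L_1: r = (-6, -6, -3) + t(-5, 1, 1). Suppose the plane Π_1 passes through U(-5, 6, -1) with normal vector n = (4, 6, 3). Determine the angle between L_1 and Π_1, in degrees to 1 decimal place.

Π_1: n·r = n·U gives 4x + 6y + 3z = 13.
sin θ = |n·v| / (|n||v|) = |-11| / (√61 · √27) = 0.27105.
θ ≈ 15.7°.

15.7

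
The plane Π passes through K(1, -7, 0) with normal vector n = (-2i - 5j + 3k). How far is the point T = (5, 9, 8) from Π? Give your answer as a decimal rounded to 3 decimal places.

10.382

Π: n·r = n·K gives -2x - 5y + 3z = 33.
n·T − d = (-2)·(5) + (-5)·(9) + (3)·(8) − 33 = -64; |n| = √38.
Distance = |-64| / √38 = 64/√38 ≈ 10.382.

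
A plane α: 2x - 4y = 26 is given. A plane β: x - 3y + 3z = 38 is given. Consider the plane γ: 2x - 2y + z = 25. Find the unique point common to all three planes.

Solving the 3×3 linear system 2x - 4y = 26, x - 3y + 3z = 38, 2x - 2y + z = 25 (e.g. by elimination or Cramer's rule, determinant = -14) gives (5, -4, 7).

(5, -4, 7)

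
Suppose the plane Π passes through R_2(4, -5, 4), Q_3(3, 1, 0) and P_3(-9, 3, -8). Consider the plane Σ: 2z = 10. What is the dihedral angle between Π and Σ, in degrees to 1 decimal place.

R_2Q_3 = (-1, 6, -4), R_2P_3 = (-13, 8, -12); a normal to Π is R_2Q_3 × R_2P_3 = (-40, 40, 70).
Using R_2: Π has equation -40x + 40y + 70z = -80.
cos θ = |n₁·n₂| / (|n₁||n₂|) = |140| / (√8100 · √4).
θ = arccos(0.77778) ≈ 38.9°.

38.9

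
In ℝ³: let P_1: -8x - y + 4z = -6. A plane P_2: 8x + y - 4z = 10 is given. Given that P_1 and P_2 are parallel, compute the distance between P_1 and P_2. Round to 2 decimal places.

0.44

Rescale P_2 by 1/(-1): -8x - y + 4z = -10. Then distance = |-6 − (-10)| / √81 ≈ 0.44.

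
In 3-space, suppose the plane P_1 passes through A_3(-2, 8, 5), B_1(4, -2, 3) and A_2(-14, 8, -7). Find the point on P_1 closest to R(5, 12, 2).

A_3B_1 = (6, -10, -2), A_3A_2 = (-12, 0, -12); a normal to P_1 is A_3B_1 × A_3A_2 = (120, 96, -120).
Using A_3: P_1 has equation 120x + 96y - 120z = -72.
Foot = R − λn with λ = (n·R − d)/|n|² = (1512 − (-72))/38016 = 1/24.
Foot = (5, 12, 2) − (1/24)·(120, 96, -120) = (0, 8, 7).

(0, 8, 7)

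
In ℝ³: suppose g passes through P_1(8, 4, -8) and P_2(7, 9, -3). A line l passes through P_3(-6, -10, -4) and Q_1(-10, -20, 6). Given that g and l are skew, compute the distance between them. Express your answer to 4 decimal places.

10.8695

A direction vector for g is P_2 − P_1 = (-1, 5, 5).
A direction vector for l is Q_1 − P_3 = (-4, -10, 10).
Common perpendicular direction n = (-1, 5, 5) × (-4, -10, 10) = (100, -10, 30).
With w = (-6, -10, -4) − (8, 4, -8) = (-14, -14, 4), w · n = -1140.
Distance = |w · n| / |n| = |-1140| / √11000 ≈ 10.8695.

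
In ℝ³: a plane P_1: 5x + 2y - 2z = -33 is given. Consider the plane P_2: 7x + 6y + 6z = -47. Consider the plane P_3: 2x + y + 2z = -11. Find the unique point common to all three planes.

(-5, -3, 1)

Solving the 3×3 linear system 5x + 2y - 2z = -33, 7x + 6y + 6z = -47, 2x + y + 2z = -11 (e.g. by elimination or Cramer's rule, determinant = 36) gives (-5, -3, 1).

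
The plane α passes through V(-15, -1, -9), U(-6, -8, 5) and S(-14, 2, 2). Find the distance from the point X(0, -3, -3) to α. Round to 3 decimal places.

VU = (9, -7, 14), VS = (1, 3, 11); a normal to α is VU × VS = (-119, -85, 34).
Using V: α has equation -119x - 85y + 34z = 1564.
n·X − d = (-119)·(0) + (-85)·(-3) + (34)·(-3) − 1564 = -1411; |n| = √22542.
Distance = |-1411| / √22542 = 1411/√22542 ≈ 9.398.

9.398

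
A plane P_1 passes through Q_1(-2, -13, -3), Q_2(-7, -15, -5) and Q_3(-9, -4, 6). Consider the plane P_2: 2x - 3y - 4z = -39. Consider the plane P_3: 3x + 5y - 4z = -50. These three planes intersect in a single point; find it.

(-3, -1, 9)

Q_1Q_2 = (-5, -2, -2), Q_1Q_3 = (-7, 9, 9); a normal to P_1 is Q_1Q_2 × Q_1Q_3 = (0, 59, -59).
Using Q_1: P_1 has equation 59y - 59z = -590.
Solving the 3×3 linear system 59y - 59z = -590, 2x - 3y - 4z = -39, 3x + 5y - 4z = -50 (e.g. by elimination or Cramer's rule, determinant = -1357) gives (-3, -1, 9).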